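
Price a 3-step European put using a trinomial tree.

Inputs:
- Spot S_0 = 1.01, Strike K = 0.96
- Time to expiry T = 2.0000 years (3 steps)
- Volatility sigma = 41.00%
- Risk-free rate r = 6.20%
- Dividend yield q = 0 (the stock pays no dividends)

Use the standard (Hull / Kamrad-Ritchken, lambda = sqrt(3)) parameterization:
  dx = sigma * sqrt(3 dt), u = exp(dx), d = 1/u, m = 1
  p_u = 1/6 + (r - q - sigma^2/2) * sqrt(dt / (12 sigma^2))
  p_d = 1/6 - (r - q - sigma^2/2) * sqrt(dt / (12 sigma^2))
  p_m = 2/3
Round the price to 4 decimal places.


dt = T/N = 0.666667; dx = sigma*sqrt(3*dt) = 0.579828
u = exp(dx) = 1.785730; d = 1/u = 0.559995
p_u = 0.153990, p_m = 0.666667, p_d = 0.179343
Discount per step: exp(-r*dt) = 0.959509
Stock lattice S(k, j) with j the centered position index:
  k=0: S(0,+0) = 1.0100
  k=1: S(1,-1) = 0.5656; S(1,+0) = 1.0100; S(1,+1) = 1.8036
  k=2: S(2,-2) = 0.3167; S(2,-1) = 0.5656; S(2,+0) = 1.0100; S(2,+1) = 1.8036; S(2,+2) = 3.2207
  k=3: S(3,-3) = 0.1774; S(3,-2) = 0.3167; S(3,-1) = 0.5656; S(3,+0) = 1.0100; S(3,+1) = 1.8036; S(3,+2) = 3.2207; S(3,+3) = 5.7513
Terminal payoffs V(N, j) = max(K - S_T, 0):
  V(3,-3) = 0.782633; V(3,-2) = 0.643270; V(3,-1) = 0.394405; V(3,+0) = 0.000000; V(3,+1) = 0.000000; V(3,+2) = 0.000000; V(3,+3) = 0.000000
Backward induction: V(k, j) = exp(-r*dt) * [p_u * V(k+1, j+1) + p_m * V(k+1, j) + p_d * V(k+1, j-1)]
  V(2,-2) = exp(-r*dt) * [p_u*0.394405 + p_m*0.643270 + p_d*0.782633] = 0.604434
  V(2,-1) = exp(-r*dt) * [p_u*0.000000 + p_m*0.394405 + p_d*0.643270] = 0.362985
  V(2,+0) = exp(-r*dt) * [p_u*0.000000 + p_m*0.000000 + p_d*0.394405] = 0.067870
  V(2,+1) = exp(-r*dt) * [p_u*0.000000 + p_m*0.000000 + p_d*0.000000] = 0.000000
  V(2,+2) = exp(-r*dt) * [p_u*0.000000 + p_m*0.000000 + p_d*0.000000] = 0.000000
  V(1,-1) = exp(-r*dt) * [p_u*0.067870 + p_m*0.362985 + p_d*0.604434] = 0.346231
  V(1,+0) = exp(-r*dt) * [p_u*0.000000 + p_m*0.067870 + p_d*0.362985] = 0.105877
  V(1,+1) = exp(-r*dt) * [p_u*0.000000 + p_m*0.000000 + p_d*0.067870] = 0.011679
  V(0,+0) = exp(-r*dt) * [p_u*0.011679 + p_m*0.105877 + p_d*0.346231] = 0.129032

Answer: Price = V(0,0) = 0.1290


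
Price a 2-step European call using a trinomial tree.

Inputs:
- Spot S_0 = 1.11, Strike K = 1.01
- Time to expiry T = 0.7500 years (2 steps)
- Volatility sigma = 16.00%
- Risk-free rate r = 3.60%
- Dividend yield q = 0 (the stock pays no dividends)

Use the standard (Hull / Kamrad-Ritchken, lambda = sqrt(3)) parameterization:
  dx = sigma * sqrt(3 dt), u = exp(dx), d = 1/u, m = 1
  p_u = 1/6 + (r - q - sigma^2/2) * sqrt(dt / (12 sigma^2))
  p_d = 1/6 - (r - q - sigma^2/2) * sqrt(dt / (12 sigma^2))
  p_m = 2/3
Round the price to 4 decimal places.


Answer: Price = V(0,0) = 0.1445

Derivation:
dt = T/N = 0.375000; dx = sigma*sqrt(3*dt) = 0.169706
u = exp(dx) = 1.184956; d = 1/u = 0.843913
p_u = 0.192299, p_m = 0.666667, p_d = 0.141034
Discount per step: exp(-r*dt) = 0.986591
Stock lattice S(k, j) with j the centered position index:
  k=0: S(0,+0) = 1.1100
  k=1: S(1,-1) = 0.9367; S(1,+0) = 1.1100; S(1,+1) = 1.3153
  k=2: S(2,-2) = 0.7905; S(2,-1) = 0.9367; S(2,+0) = 1.1100; S(2,+1) = 1.3153; S(2,+2) = 1.5586
Terminal payoffs V(N, j) = max(S_T - K, 0):
  V(2,-2) = 0.000000; V(2,-1) = 0.000000; V(2,+0) = 0.100000; V(2,+1) = 0.305301; V(2,+2) = 0.548574
Backward induction: V(k, j) = exp(-r*dt) * [p_u * V(k+1, j+1) + p_m * V(k+1, j) + p_d * V(k+1, j-1)]
  V(1,-1) = exp(-r*dt) * [p_u*0.100000 + p_m*0.000000 + p_d*0.000000] = 0.018972
  V(1,+0) = exp(-r*dt) * [p_u*0.305301 + p_m*0.100000 + p_d*0.000000] = 0.123695
  V(1,+1) = exp(-r*dt) * [p_u*0.548574 + p_m*0.305301 + p_d*0.100000] = 0.318795
  V(0,+0) = exp(-r*dt) * [p_u*0.318795 + p_m*0.123695 + p_d*0.018972] = 0.144479


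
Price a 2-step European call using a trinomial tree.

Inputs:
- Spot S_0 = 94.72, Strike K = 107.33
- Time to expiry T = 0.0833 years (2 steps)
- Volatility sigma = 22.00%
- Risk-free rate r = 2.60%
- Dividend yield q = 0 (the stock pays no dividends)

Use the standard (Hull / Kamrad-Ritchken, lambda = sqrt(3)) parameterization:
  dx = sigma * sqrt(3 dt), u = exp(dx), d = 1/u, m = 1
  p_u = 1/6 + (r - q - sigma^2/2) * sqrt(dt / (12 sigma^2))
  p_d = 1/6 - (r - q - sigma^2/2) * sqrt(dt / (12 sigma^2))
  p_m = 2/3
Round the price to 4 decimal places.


Answer: Price = V(0,0) = 0.0928

Derivation:
dt = T/N = 0.041650; dx = sigma*sqrt(3*dt) = 0.077766
u = exp(dx) = 1.080870; d = 1/u = 0.925181
p_u = 0.167149, p_m = 0.666667, p_d = 0.166185
Discount per step: exp(-r*dt) = 0.998918
Stock lattice S(k, j) with j the centered position index:
  k=0: S(0,+0) = 94.7200
  k=1: S(1,-1) = 87.6331; S(1,+0) = 94.7200; S(1,+1) = 102.3800
  k=2: S(2,-2) = 81.0765; S(2,-1) = 87.6331; S(2,+0) = 94.7200; S(2,+1) = 102.3800; S(2,+2) = 110.6595
Terminal payoffs V(N, j) = max(S_T - K, 0):
  V(2,-2) = 0.000000; V(2,-1) = 0.000000; V(2,+0) = 0.000000; V(2,+1) = 0.000000; V(2,+2) = 3.329459
Backward induction: V(k, j) = exp(-r*dt) * [p_u * V(k+1, j+1) + p_m * V(k+1, j) + p_d * V(k+1, j-1)]
  V(1,-1) = exp(-r*dt) * [p_u*0.000000 + p_m*0.000000 + p_d*0.000000] = 0.000000
  V(1,+0) = exp(-r*dt) * [p_u*0.000000 + p_m*0.000000 + p_d*0.000000] = 0.000000
  V(1,+1) = exp(-r*dt) * [p_u*3.329459 + p_m*0.000000 + p_d*0.000000] = 0.555912
  V(0,+0) = exp(-r*dt) * [p_u*0.555912 + p_m*0.000000 + p_d*0.000000] = 0.092819


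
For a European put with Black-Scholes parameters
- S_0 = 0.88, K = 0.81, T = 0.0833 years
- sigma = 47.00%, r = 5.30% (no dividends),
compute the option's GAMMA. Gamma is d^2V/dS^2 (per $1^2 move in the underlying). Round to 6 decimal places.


Answer: Gamma = 2.594822

Derivation:
d1 = 0.7114111334; d2 = 0.5757609583
phi(d1) = 0.3097494811; exp(-qT) = 1.0000000000; exp(-rT) = 0.9955948313
Gamma = exp(-qT) * phi(d1) / (S * sigma * sqrt(T)) = 1.0000000000 * 0.3097494811 / (0.8800 * 0.4700 * 0.2886173938) = 2.594822


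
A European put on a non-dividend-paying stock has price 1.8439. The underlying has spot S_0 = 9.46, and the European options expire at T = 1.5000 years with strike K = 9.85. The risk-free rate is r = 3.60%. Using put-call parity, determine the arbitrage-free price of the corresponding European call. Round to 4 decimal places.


Put-call parity: C - P = S_0 * exp(-qT) - K * exp(-rT).
S_0 * exp(-qT) = 9.4600 * 1.00000000 = 9.46000000
K * exp(-rT) = 9.8500 * 0.94743211 = 9.33220625
C = P + S*exp(-qT) - K*exp(-rT)
C = 1.8439 + 9.46000000 - 9.33220625 = 1.9717

Answer: Call price = 1.9717


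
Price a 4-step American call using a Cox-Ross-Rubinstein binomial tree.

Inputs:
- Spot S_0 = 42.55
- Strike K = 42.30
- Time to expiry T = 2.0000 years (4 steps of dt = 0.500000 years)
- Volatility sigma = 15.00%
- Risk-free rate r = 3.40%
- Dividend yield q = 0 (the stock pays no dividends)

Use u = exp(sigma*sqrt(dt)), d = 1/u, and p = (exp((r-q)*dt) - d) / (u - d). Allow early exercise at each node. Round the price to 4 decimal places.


dt = T/N = 0.500000
u = exp(sigma*sqrt(dt)) = 1.111895; d = 1/u = 0.899365
p = (exp((r-q)*dt) - d) / (u - d) = 0.554181
Discount per step: exp(-r*dt) = 0.983144
Stock lattice S(k, i) with i counting down-moves:
  k=0: S(0,0) = 42.5500
  k=1: S(1,0) = 47.3111; S(1,1) = 38.2680
  k=2: S(2,0) = 52.6050; S(2,1) = 42.5500; S(2,2) = 34.4169
  k=3: S(3,0) = 58.4913; S(3,1) = 47.3111; S(3,2) = 38.2680; S(3,3) = 30.9534
  k=4: S(4,0) = 65.0362; S(4,1) = 52.6050; S(4,2) = 42.5500; S(4,3) = 34.4169; S(4,4) = 27.8384
Terminal payoffs V(N, i) = max(S_T - K, 0):
  V(4,0) = 22.736193; V(4,1) = 10.305038; V(4,2) = 0.250000; V(4,3) = 0.000000; V(4,4) = 0.000000
Backward induction: V(k, i) = exp(-r*dt) * [p * V(k+1, i) + (1-p) * V(k+1, i+1)]; then take max(V_cont, immediate exercise) for American.
  V(3,0) = exp(-r*dt) * [p*22.736193 + (1-p)*10.305038] = 16.904315; exercise = 16.191293; V(3,0) = max -> 16.904315
  V(3,1) = exp(-r*dt) * [p*10.305038 + (1-p)*0.250000] = 5.724166; exercise = 5.011144; V(3,1) = max -> 5.724166
  V(3,2) = exp(-r*dt) * [p*0.250000 + (1-p)*0.000000] = 0.136210; exercise = 0.000000; V(3,2) = max -> 0.136210
  V(3,3) = exp(-r*dt) * [p*0.000000 + (1-p)*0.000000] = 0.000000; exercise = 0.000000; V(3,3) = max -> 0.000000
  V(2,0) = exp(-r*dt) * [p*16.904315 + (1-p)*5.724166] = 11.719063; exercise = 10.305038; V(2,0) = max -> 11.719063
  V(2,1) = exp(-r*dt) * [p*5.724166 + (1-p)*0.136210] = 3.178452; exercise = 0.250000; V(2,1) = max -> 3.178452
  V(2,2) = exp(-r*dt) * [p*0.136210 + (1-p)*0.000000] = 0.074212; exercise = 0.000000; V(2,2) = max -> 0.074212
  V(1,0) = exp(-r*dt) * [p*11.719063 + (1-p)*3.178452] = 7.778136; exercise = 5.011144; V(1,0) = max -> 7.778136
  V(1,1) = exp(-r*dt) * [p*3.178452 + (1-p)*0.074212] = 1.764274; exercise = 0.000000; V(1,1) = max -> 1.764274
  V(0,0) = exp(-r*dt) * [p*7.778136 + (1-p)*1.764274] = 5.011124; exercise = 0.250000; V(0,0) = max -> 5.011124

Answer: Price = V(0,0) = 5.0111


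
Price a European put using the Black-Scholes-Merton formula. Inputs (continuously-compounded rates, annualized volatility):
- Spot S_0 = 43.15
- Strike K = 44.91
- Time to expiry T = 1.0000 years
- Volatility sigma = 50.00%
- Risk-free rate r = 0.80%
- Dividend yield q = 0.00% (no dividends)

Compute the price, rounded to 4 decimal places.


Answer: Price = 9.3752

Derivation:
d1 = (ln(S/K) + (r - q + 0.5*sigma^2) * T) / (sigma * sqrt(T)) = 0.18604386
d2 = d1 - sigma * sqrt(T) = -0.31395614
exp(-rT) = 0.99203191; exp(-qT) = 1.00000000
P = K * exp(-rT) * N(-d2) - S_0 * exp(-qT) * N(-d1)
N(-d1) = 0.42620518; N(-d2) = 0.62322282
P = 44.9100 * 0.99203191 * 0.62322282 - 43.1500 * 1.00000000 * 0.42620518 = 9.3752


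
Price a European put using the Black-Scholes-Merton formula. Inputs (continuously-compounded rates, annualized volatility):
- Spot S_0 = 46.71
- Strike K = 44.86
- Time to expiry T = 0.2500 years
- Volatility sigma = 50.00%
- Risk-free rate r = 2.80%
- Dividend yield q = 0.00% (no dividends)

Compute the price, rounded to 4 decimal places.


Answer: Price = 3.5384

Derivation:
d1 = (ln(S/K) + (r - q + 0.5*sigma^2) * T) / (sigma * sqrt(T)) = 0.31464698
d2 = d1 - sigma * sqrt(T) = 0.06464698
exp(-rT) = 0.99302444; exp(-qT) = 1.00000000
P = K * exp(-rT) * N(-d2) - S_0 * exp(-qT) * N(-d1)
N(-d1) = 0.37651485; N(-d2) = 0.47422754
P = 44.8600 * 0.99302444 * 0.47422754 - 46.7100 * 1.00000000 * 0.37651485 = 3.5384


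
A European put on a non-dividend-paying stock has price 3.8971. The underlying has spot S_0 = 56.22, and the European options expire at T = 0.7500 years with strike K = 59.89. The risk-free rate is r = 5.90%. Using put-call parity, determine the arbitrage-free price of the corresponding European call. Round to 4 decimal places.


Answer: Call price = 2.8195

Derivation:
Put-call parity: C - P = S_0 * exp(-qT) - K * exp(-rT).
S_0 * exp(-qT) = 56.2200 * 1.00000000 = 56.22000000
K * exp(-rT) = 59.8900 * 0.95671475 = 57.29764631
C = P + S*exp(-qT) - K*exp(-rT)
C = 3.8971 + 56.22000000 - 57.29764631 = 2.8195


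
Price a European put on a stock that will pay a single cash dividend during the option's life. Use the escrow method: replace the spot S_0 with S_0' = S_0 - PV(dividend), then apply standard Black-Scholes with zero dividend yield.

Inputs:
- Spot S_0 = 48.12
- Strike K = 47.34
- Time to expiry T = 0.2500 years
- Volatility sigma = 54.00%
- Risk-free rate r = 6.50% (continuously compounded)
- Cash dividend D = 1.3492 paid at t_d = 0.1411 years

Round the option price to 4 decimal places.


Answer: Price = 4.9105

Derivation:
PV(D) = D * exp(-r * t_d) = 1.3492 * 0.99087043 = 1.33688238
S_0' = S_0 - PV(D) = 48.1200 - 1.33688238 = 46.78311762
d1 = (ln(S_0'/K) + (r + sigma^2/2)*T) / (sigma*sqrt(T)) = 0.15135852
d2 = d1 - sigma*sqrt(T) = -0.11864148
exp(-rT) = 0.98388132
N(-d1) = 0.43984646; N(-d2) = 0.54722030
P = K * exp(-rT) * N(-d2) - S_0' * N(-d1) = 47.3400 * 0.98388132 * 0.54722030 - 46.78311762 * 0.43984646 = 4.9105


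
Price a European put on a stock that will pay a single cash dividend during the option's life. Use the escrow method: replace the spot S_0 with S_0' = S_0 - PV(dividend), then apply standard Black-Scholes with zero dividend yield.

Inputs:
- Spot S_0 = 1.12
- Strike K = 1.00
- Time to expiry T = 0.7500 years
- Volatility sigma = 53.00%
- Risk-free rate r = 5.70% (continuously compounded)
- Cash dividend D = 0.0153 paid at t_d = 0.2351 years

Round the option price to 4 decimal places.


PV(D) = D * exp(-r * t_d) = 0.0153 * 0.98668869 = 0.01509634
S_0' = S_0 - PV(D) = 1.1200 - 0.01509634 = 1.10490366
d1 = (ln(S_0'/K) + (r + sigma^2/2)*T) / (sigma*sqrt(T)) = 0.53997642
d2 = d1 - sigma*sqrt(T) = 0.08098296
exp(-rT) = 0.95815090
N(-d1) = 0.29460665; N(-d2) = 0.46772775
P = K * exp(-rT) * N(-d2) - S_0' * N(-d1) = 1.0000 * 0.95815090 * 0.46772775 - 1.10490366 * 0.29460665 = 0.1226

Answer: Price = 0.1226


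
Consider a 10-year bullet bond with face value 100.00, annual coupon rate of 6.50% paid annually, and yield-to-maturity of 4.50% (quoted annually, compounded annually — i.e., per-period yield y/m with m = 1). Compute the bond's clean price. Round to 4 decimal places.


Answer: Price = 115.8254

Derivation:
Coupon per period c = face * coupon_rate / m = 6.500000
Periods per year m = 1; per-period yield y/m = 0.045000
Number of cashflows N = 10
Cashflows (t years, CF_t, discount factor 1/(1+y/m)^(m*t), PV):
  t = 1.0000: CF_t = 6.500000, DF = 0.956938, PV = 6.220096
  t = 2.0000: CF_t = 6.500000, DF = 0.915730, PV = 5.952245
  t = 3.0000: CF_t = 6.500000, DF = 0.876297, PV = 5.695928
  t = 4.0000: CF_t = 6.500000, DF = 0.838561, PV = 5.450649
  t = 5.0000: CF_t = 6.500000, DF = 0.802451, PV = 5.215932
  t = 6.0000: CF_t = 6.500000, DF = 0.767896, PV = 4.991322
  t = 7.0000: CF_t = 6.500000, DF = 0.734828, PV = 4.776385
  t = 8.0000: CF_t = 6.500000, DF = 0.703185, PV = 4.570703
  t = 9.0000: CF_t = 6.500000, DF = 0.672904, PV = 4.373879
  t = 10.0000: CF_t = 106.500000, DF = 0.643928, PV = 68.578298
Price P = sum_t PV_t = 115.825436


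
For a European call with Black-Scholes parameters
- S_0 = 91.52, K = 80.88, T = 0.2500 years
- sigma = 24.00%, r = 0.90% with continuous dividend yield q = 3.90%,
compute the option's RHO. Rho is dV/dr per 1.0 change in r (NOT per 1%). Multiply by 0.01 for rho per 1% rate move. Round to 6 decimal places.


Answer: Rho = 16.500948

Derivation:
d1 = 1.0274246077; d2 = 0.9074246077
phi(d1) = 0.2353364244; exp(-qT) = 0.9902973771; exp(-rT) = 0.9977525294
N(d2) = 0.8179088493
Rho = K*T*exp(-rT)*N(d2) = 80.8800 * 0.2500 * 0.9977525294 * 0.8179088493 = 16.500948


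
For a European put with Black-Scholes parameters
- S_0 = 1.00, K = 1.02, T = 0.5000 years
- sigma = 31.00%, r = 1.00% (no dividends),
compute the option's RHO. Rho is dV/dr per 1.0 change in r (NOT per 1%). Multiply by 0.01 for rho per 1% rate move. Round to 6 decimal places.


d1 = 0.0420722728; d2 = -0.1771308294
phi(d1) = 0.3985893575; exp(-qT) = 1.0000000000; exp(-rT) = 0.9950124792
N(-d2) = 0.5702971868
Rho = -K*T*exp(-rT)*N(-d2) = -1.0200 * 0.5000 * 0.9950124792 * 0.5702971868 = -0.289401

Answer: Rho = -0.289401


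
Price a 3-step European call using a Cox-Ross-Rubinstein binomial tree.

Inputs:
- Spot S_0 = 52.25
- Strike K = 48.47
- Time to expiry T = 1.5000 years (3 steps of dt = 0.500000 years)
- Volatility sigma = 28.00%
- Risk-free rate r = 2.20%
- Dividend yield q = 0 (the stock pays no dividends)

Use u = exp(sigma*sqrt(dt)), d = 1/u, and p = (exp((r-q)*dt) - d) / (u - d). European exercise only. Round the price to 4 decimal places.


Answer: Price = V(0,0) = 10.1648

Derivation:
dt = T/N = 0.500000
u = exp(sigma*sqrt(dt)) = 1.218950; d = 1/u = 0.820378
p = (exp((r-q)*dt) - d) / (u - d) = 0.478414
Discount per step: exp(-r*dt) = 0.989060
Stock lattice S(k, i) with i counting down-moves:
  k=0: S(0,0) = 52.2500
  k=1: S(1,0) = 63.6901; S(1,1) = 42.8648
  k=2: S(2,0) = 77.6351; S(2,1) = 52.2500; S(2,2) = 35.1653
  k=3: S(3,0) = 94.6333; S(3,1) = 63.6901; S(3,2) = 42.8648; S(3,3) = 28.8489
Terminal payoffs V(N, i) = max(S_T - K, 0):
  V(3,0) = 46.163316; V(3,1) = 15.220142; V(3,2) = 0.000000; V(3,3) = 0.000000
Backward induction: V(k, i) = exp(-r*dt) * [p * V(k+1, i) + (1-p) * V(k+1, i+1)].
  V(2,0) = exp(-r*dt) * [p*46.163316 + (1-p)*15.220142] = 29.695352
  V(2,1) = exp(-r*dt) * [p*15.220142 + (1-p)*0.000000] = 7.201878
  V(2,2) = exp(-r*dt) * [p*0.000000 + (1-p)*0.000000] = 0.000000
  V(1,0) = exp(-r*dt) * [p*29.695352 + (1-p)*7.201878] = 17.766570
  V(1,1) = exp(-r*dt) * [p*7.201878 + (1-p)*0.000000] = 3.407790
  V(0,0) = exp(-r*dt) * [p*17.766570 + (1-p)*3.407790] = 10.164808


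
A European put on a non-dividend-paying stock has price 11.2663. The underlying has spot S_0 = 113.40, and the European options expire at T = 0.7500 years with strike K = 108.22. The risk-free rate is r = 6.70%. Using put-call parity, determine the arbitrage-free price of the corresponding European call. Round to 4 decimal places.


Put-call parity: C - P = S_0 * exp(-qT) - K * exp(-rT).
S_0 * exp(-qT) = 113.4000 * 1.00000000 = 113.40000000
K * exp(-rT) = 108.2200 * 0.95099165 = 102.91631602
C = P + S*exp(-qT) - K*exp(-rT)
C = 11.2663 + 113.40000000 - 102.91631602 = 21.7500

Answer: Call price = 21.7500


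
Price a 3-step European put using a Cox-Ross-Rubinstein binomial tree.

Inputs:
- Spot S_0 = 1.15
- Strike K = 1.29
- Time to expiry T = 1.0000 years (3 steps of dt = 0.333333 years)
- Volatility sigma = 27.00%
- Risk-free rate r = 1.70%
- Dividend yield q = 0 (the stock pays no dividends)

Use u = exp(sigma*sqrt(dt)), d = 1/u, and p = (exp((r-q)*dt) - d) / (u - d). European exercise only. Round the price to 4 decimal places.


dt = T/N = 0.333333
u = exp(sigma*sqrt(dt)) = 1.168691; d = 1/u = 0.855658
p = (exp((r-q)*dt) - d) / (u - d) = 0.479261
Discount per step: exp(-r*dt) = 0.994349
Stock lattice S(k, i) with i counting down-moves:
  k=0: S(0,0) = 1.1500
  k=1: S(1,0) = 1.3440; S(1,1) = 0.9840
  k=2: S(2,0) = 1.5707; S(2,1) = 1.1500; S(2,2) = 0.8420
  k=3: S(3,0) = 1.8357; S(3,1) = 1.3440; S(3,2) = 0.9840; S(3,3) = 0.7204
Terminal payoffs V(N, i) = max(K - S_T, 0):
  V(3,0) = 0.000000; V(3,1) = 0.000000; V(3,2) = 0.305993; V(3,3) = 0.569559
Backward induction: V(k, i) = exp(-r*dt) * [p * V(k+1, i) + (1-p) * V(k+1, i+1)].
  V(2,0) = exp(-r*dt) * [p*0.000000 + (1-p)*0.000000] = 0.000000
  V(2,1) = exp(-r*dt) * [p*0.000000 + (1-p)*0.305993] = 0.158442
  V(2,2) = exp(-r*dt) * [p*0.305993 + (1-p)*0.569559] = 0.440738
  V(1,0) = exp(-r*dt) * [p*0.000000 + (1-p)*0.158442] = 0.082041
  V(1,1) = exp(-r*dt) * [p*0.158442 + (1-p)*0.440738] = 0.303718
  V(0,0) = exp(-r*dt) * [p*0.082041 + (1-p)*0.303718] = 0.196361

Answer: Price = V(0,0) = 0.1964


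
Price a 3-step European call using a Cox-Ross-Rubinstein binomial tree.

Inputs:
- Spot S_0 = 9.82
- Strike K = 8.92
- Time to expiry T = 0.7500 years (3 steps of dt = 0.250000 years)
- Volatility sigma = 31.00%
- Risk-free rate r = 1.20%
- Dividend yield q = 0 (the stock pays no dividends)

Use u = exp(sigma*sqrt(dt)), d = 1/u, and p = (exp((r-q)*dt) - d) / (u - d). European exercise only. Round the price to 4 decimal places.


dt = T/N = 0.250000
u = exp(sigma*sqrt(dt)) = 1.167658; d = 1/u = 0.856415
p = (exp((r-q)*dt) - d) / (u - d) = 0.470981
Discount per step: exp(-r*dt) = 0.997004
Stock lattice S(k, i) with i counting down-moves:
  k=0: S(0,0) = 9.8200
  k=1: S(1,0) = 11.4664; S(1,1) = 8.4100
  k=2: S(2,0) = 13.3888; S(2,1) = 9.8200; S(2,2) = 7.2024
  k=3: S(3,0) = 15.6336; S(3,1) = 11.4664; S(3,2) = 8.4100; S(3,3) = 6.1683
Terminal payoffs V(N, i) = max(S_T - K, 0):
  V(3,0) = 6.713579; V(3,1) = 2.546401; V(3,2) = 0.000000; V(3,3) = 0.000000
Backward induction: V(k, i) = exp(-r*dt) * [p * V(k+1, i) + (1-p) * V(k+1, i+1)].
  V(2,0) = exp(-r*dt) * [p*6.713579 + (1-p)*2.546401] = 4.495555
  V(2,1) = exp(-r*dt) * [p*2.546401 + (1-p)*0.000000] = 1.195713
  V(2,2) = exp(-r*dt) * [p*0.000000 + (1-p)*0.000000] = 0.000000
  V(1,0) = exp(-r*dt) * [p*4.495555 + (1-p)*1.195713] = 2.741637
  V(1,1) = exp(-r*dt) * [p*1.195713 + (1-p)*0.000000] = 0.561471
  V(0,0) = exp(-r*dt) * [p*2.741637 + (1-p)*0.561471] = 1.583529

Answer: Price = V(0,0) = 1.5835


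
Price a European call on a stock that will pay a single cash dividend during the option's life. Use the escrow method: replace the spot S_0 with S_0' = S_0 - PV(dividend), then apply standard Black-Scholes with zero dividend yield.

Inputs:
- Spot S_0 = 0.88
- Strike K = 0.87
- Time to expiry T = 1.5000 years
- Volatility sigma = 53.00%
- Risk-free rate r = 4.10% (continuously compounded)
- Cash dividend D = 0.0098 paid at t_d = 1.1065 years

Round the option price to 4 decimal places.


PV(D) = D * exp(-r * t_d) = 0.0098 * 0.95564717 = 0.00936534
S_0' = S_0 - PV(D) = 0.8800 - 0.00936534 = 0.87063466
d1 = (ln(S_0'/K) + (r + sigma^2/2)*T) / (sigma*sqrt(T)) = 0.42042522
d2 = d1 - sigma*sqrt(T) = -0.22868956
exp(-rT) = 0.94035295
N(d1) = 0.66291258; N(d2) = 0.40955510
C = S_0' * N(d1) - K * exp(-rT) * N(d2) = 0.87063466 * 0.66291258 - 0.8700 * 0.94035295 * 0.40955510 = 0.2421

Answer: Price = 0.2421


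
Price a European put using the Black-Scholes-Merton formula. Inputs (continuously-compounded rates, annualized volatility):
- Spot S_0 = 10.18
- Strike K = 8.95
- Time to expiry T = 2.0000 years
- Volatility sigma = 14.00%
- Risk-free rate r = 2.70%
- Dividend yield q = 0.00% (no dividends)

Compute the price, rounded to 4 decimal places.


Answer: Price = 0.1765

Derivation:
d1 = (ln(S/K) + (r - q + 0.5*sigma^2) * T) / (sigma * sqrt(T)) = 1.02213032
d2 = d1 - sigma * sqrt(T) = 0.82414042
exp(-rT) = 0.94743211; exp(-qT) = 1.00000000
P = K * exp(-rT) * N(-d2) - S_0 * exp(-qT) * N(-d1)
N(-d1) = 0.15335961; N(-d2) = 0.20492989
P = 8.9500 * 0.94743211 * 0.20492989 - 10.1800 * 1.00000000 * 0.15335961 = 0.1765


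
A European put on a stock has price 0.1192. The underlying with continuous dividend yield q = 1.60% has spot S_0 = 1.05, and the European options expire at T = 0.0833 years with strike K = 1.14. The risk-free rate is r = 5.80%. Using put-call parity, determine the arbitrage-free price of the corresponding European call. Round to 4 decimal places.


Answer: Call price = 0.0333

Derivation:
Put-call parity: C - P = S_0 * exp(-qT) - K * exp(-rT).
S_0 * exp(-qT) = 1.0500 * 0.99866809 = 1.04860149
K * exp(-rT) = 1.1400 * 0.99518025 = 1.13450549
C = P + S*exp(-qT) - K*exp(-rT)
C = 0.1192 + 1.04860149 - 1.13450549 = 0.0333


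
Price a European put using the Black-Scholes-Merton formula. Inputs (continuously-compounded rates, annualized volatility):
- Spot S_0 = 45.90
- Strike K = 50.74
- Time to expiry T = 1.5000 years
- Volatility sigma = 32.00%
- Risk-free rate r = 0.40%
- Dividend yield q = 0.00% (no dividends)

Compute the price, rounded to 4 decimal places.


Answer: Price = 9.9640

Derivation:
d1 = (ln(S/K) + (r - q + 0.5*sigma^2) * T) / (sigma * sqrt(T)) = -0.04452314
d2 = d1 - sigma * sqrt(T) = -0.43644150
exp(-rT) = 0.99401796; exp(-qT) = 1.00000000
P = K * exp(-rT) * N(-d2) - S_0 * exp(-qT) * N(-d1)
N(-d1) = 0.51775630; N(-d2) = 0.66874178
P = 50.7400 * 0.99401796 * 0.66874178 - 45.9000 * 1.00000000 * 0.51775630 = 9.9640


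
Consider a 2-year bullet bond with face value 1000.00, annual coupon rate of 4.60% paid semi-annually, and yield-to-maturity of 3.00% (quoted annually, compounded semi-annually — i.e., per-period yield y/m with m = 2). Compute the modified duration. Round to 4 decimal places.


Coupon per period c = face * coupon_rate / m = 23.000000
Periods per year m = 2; per-period yield y/m = 0.015000
Number of cashflows N = 4
Cashflows (t years, CF_t, discount factor 1/(1+y/m)^(m*t), PV):
  t = 0.5000: CF_t = 23.000000, DF = 0.985222, PV = 22.660099
  t = 1.0000: CF_t = 23.000000, DF = 0.970662, PV = 22.325220
  t = 1.5000: CF_t = 23.000000, DF = 0.956317, PV = 21.995291
  t = 2.0000: CF_t = 1023.000000, DF = 0.942184, PV = 963.854468
Price P = sum_t PV_t = 1030.835077
First compute Macaulay numerator sum_t t * PV_t:
  t * PV_t at t = 0.5000: 11.330049
  t * PV_t at t = 1.0000: 22.325220
  t * PV_t at t = 1.5000: 32.992936
  t * PV_t at t = 2.0000: 1927.708935
Macaulay duration D = 1994.357141 / 1030.835077 = 1.934701
Modified duration = D / (1 + y/m) = 1.934701 / (1 + 0.015000) = 1.906109

Answer: Modified duration = 1.9061


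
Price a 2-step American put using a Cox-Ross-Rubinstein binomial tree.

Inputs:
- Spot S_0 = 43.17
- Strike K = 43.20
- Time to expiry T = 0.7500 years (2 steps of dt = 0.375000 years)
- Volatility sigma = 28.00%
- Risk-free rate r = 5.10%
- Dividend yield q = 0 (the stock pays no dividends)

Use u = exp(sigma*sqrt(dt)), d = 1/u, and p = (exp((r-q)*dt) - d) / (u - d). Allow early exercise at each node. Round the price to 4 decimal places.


Answer: Price = V(0,0) = 3.2697

Derivation:
dt = T/N = 0.375000
u = exp(sigma*sqrt(dt)) = 1.187042; d = 1/u = 0.842430
p = (exp((r-q)*dt) - d) / (u - d) = 0.513270
Discount per step: exp(-r*dt) = 0.981057
Stock lattice S(k, i) with i counting down-moves:
  k=0: S(0,0) = 43.1700
  k=1: S(1,0) = 51.2446; S(1,1) = 36.3677
  k=2: S(2,0) = 60.8295; S(2,1) = 43.1700; S(2,2) = 30.6373
Terminal payoffs V(N, i) = max(K - S_T, 0):
  V(2,0) = 0.000000; V(2,1) = 0.030000; V(2,2) = 12.562730
Backward induction: V(k, i) = exp(-r*dt) * [p * V(k+1, i) + (1-p) * V(k+1, i+1)]; then take max(V_cont, immediate exercise) for American.
  V(1,0) = exp(-r*dt) * [p*0.000000 + (1-p)*0.030000] = 0.014325; exercise = 0.000000; V(1,0) = max -> 0.014325
  V(1,1) = exp(-r*dt) * [p*0.030000 + (1-p)*12.562730] = 6.013932; exercise = 6.832281; V(1,1) = max -> 6.832281
  V(0,0) = exp(-r*dt) * [p*0.014325 + (1-p)*6.832281] = 3.269694; exercise = 0.030000; V(0,0) = max -> 3.269694


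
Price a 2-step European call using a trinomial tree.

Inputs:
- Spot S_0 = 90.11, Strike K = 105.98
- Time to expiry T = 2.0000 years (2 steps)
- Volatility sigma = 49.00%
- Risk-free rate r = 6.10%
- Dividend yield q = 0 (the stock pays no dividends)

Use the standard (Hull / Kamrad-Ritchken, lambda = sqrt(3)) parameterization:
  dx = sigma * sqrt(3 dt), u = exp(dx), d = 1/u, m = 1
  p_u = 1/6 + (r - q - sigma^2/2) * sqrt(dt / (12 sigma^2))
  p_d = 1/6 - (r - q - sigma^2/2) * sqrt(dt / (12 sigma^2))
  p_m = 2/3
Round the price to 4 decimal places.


dt = T/N = 1.000000; dx = sigma*sqrt(3*dt) = 0.848705
u = exp(dx) = 2.336619; d = 1/u = 0.427969
p_u = 0.131878, p_m = 0.666667, p_d = 0.201455
Discount per step: exp(-r*dt) = 0.940823
Stock lattice S(k, j) with j the centered position index:
  k=0: S(0,+0) = 90.1100
  k=1: S(1,-1) = 38.5643; S(1,+0) = 90.1100; S(1,+1) = 210.5527
  k=2: S(2,-2) = 16.5043; S(2,-1) = 38.5643; S(2,+0) = 90.1100; S(2,+1) = 210.5527; S(2,+2) = 491.9814
Terminal payoffs V(N, j) = max(S_T - K, 0):
  V(2,-2) = 0.000000; V(2,-1) = 0.000000; V(2,+0) = 0.000000; V(2,+1) = 104.572713; V(2,+2) = 386.001413
Backward induction: V(k, j) = exp(-r*dt) * [p_u * V(k+1, j+1) + p_m * V(k+1, j) + p_d * V(k+1, j-1)]
  V(1,-1) = exp(-r*dt) * [p_u*0.000000 + p_m*0.000000 + p_d*0.000000] = 0.000000
  V(1,+0) = exp(-r*dt) * [p_u*104.572713 + p_m*0.000000 + p_d*0.000000] = 12.974779
  V(1,+1) = exp(-r*dt) * [p_u*386.001413 + p_m*104.572713 + p_d*0.000000] = 113.482455
  V(0,+0) = exp(-r*dt) * [p_u*113.482455 + p_m*12.974779 + p_d*0.000000] = 22.218231

Answer: Price = V(0,0) = 22.2182


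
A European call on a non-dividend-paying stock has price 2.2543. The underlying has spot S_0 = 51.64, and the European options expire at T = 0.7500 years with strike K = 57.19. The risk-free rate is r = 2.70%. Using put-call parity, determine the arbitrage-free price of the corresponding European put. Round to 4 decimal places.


Put-call parity: C - P = S_0 * exp(-qT) - K * exp(-rT).
S_0 * exp(-qT) = 51.6400 * 1.00000000 = 51.64000000
K * exp(-rT) = 57.1900 * 0.97995365 = 56.04354949
P = C - S*exp(-qT) + K*exp(-rT)
P = 2.2543 - 51.64000000 + 56.04354949 = 6.6578

Answer: Put price = 6.6578


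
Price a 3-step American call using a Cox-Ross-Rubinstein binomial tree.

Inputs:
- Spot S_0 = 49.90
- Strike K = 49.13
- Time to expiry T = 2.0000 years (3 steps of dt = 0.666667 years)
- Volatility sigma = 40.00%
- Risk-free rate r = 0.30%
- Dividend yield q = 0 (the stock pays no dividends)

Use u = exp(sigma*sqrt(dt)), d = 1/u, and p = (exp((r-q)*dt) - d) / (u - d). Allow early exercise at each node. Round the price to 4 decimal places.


dt = T/N = 0.666667
u = exp(sigma*sqrt(dt)) = 1.386245; d = 1/u = 0.721373
p = (exp((r-q)*dt) - d) / (u - d) = 0.422080
Discount per step: exp(-r*dt) = 0.998002
Stock lattice S(k, i) with i counting down-moves:
  k=0: S(0,0) = 49.9000
  k=1: S(1,0) = 69.1736; S(1,1) = 35.9965
  k=2: S(2,0) = 95.8916; S(2,1) = 49.9000; S(2,2) = 25.9669
  k=3: S(3,0) = 132.9292; S(3,1) = 69.1736; S(3,2) = 35.9965; S(3,3) = 18.7318
Terminal payoffs V(N, i) = max(S_T - K, 0):
  V(3,0) = 83.799232; V(3,1) = 20.043624; V(3,2) = 0.000000; V(3,3) = 0.000000
Backward induction: V(k, i) = exp(-r*dt) * [p * V(k+1, i) + (1-p) * V(k+1, i+1)]; then take max(V_cont, immediate exercise) for American.
  V(2,0) = exp(-r*dt) * [p*83.799232 + (1-p)*20.043624] = 46.859750; exercise = 46.761589; V(2,0) = max -> 46.859750
  V(2,1) = exp(-r*dt) * [p*20.043624 + (1-p)*0.000000] = 8.443101; exercise = 0.770000; V(2,1) = max -> 8.443101
  V(2,2) = exp(-r*dt) * [p*0.000000 + (1-p)*0.000000] = 0.000000; exercise = 0.000000; V(2,2) = max -> 0.000000
  V(1,0) = exp(-r*dt) * [p*46.859750 + (1-p)*8.443101] = 24.608717; exercise = 20.043624; V(1,0) = max -> 24.608717
  V(1,1) = exp(-r*dt) * [p*8.443101 + (1-p)*0.000000] = 3.556540; exercise = 0.000000; V(1,1) = max -> 3.556540
  V(0,0) = exp(-r*dt) * [p*24.608717 + (1-p)*3.556540] = 12.417374; exercise = 0.770000; V(0,0) = max -> 12.417374

Answer: Price = V(0,0) = 12.4174


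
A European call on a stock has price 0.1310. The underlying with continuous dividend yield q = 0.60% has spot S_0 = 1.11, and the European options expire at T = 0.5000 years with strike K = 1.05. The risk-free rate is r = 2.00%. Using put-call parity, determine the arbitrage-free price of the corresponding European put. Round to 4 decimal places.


Put-call parity: C - P = S_0 * exp(-qT) - K * exp(-rT).
S_0 * exp(-qT) = 1.1100 * 0.99700450 = 1.10667499
K * exp(-rT) = 1.0500 * 0.99004983 = 1.03955233
P = C - S*exp(-qT) + K*exp(-rT)
P = 0.1310 - 1.10667499 + 1.03955233 = 0.0639

Answer: Put price = 0.0639


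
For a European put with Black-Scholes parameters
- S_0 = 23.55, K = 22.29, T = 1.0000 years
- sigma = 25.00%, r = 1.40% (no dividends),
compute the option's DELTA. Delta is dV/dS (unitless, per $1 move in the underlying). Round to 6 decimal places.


d1 = 0.4009506923; d2 = 0.1509506923
phi(d1) = 0.3681299559; exp(-qT) = 1.0000000000; exp(-rT) = 0.9860975443
N(-d1) = 0.3442282134
Delta = -exp(-qT) * N(-d1) = -1.0000000000 * 0.3442282134 = -0.344228

Answer: Delta = -0.344228


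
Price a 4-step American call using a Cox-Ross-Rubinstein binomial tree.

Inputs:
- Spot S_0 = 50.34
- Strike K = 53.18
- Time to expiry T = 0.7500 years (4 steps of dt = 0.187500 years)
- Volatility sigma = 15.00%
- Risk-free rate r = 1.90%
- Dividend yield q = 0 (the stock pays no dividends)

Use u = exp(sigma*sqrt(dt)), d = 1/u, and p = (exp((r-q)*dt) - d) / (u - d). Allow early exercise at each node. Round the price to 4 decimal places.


Answer: Price = V(0,0) = 1.8814

Derivation:
dt = T/N = 0.187500
u = exp(sigma*sqrt(dt)) = 1.067108; d = 1/u = 0.937113
p = (exp((r-q)*dt) - d) / (u - d) = 0.511221
Discount per step: exp(-r*dt) = 0.996444
Stock lattice S(k, i) with i counting down-moves:
  k=0: S(0,0) = 50.3400
  k=1: S(1,0) = 53.7182; S(1,1) = 47.1742
  k=2: S(2,0) = 57.3231; S(2,1) = 50.3400; S(2,2) = 44.2076
  k=3: S(3,0) = 61.1699; S(3,1) = 53.7182; S(3,2) = 47.1742; S(3,3) = 41.4275
  k=4: S(4,0) = 65.2749; S(4,1) = 57.3231; S(4,2) = 50.3400; S(4,3) = 44.2076; S(4,4) = 38.8222
Terminal payoffs V(N, i) = max(S_T - K, 0):
  V(4,0) = 12.094902; V(4,1) = 4.143107; V(4,2) = 0.000000; V(4,3) = 0.000000; V(4,4) = 0.000000
Backward induction: V(k, i) = exp(-r*dt) * [p * V(k+1, i) + (1-p) * V(k+1, i+1)]; then take max(V_cont, immediate exercise) for American.
  V(3,0) = exp(-r*dt) * [p*12.094902 + (1-p)*4.143107] = 8.179045; exercise = 7.989929; V(3,0) = max -> 8.179045
  V(3,1) = exp(-r*dt) * [p*4.143107 + (1-p)*0.000000] = 2.110513; exercise = 0.538202; V(3,1) = max -> 2.110513
  V(3,2) = exp(-r*dt) * [p*0.000000 + (1-p)*0.000000] = 0.000000; exercise = 0.000000; V(3,2) = max -> 0.000000
  V(3,3) = exp(-r*dt) * [p*0.000000 + (1-p)*0.000000] = 0.000000; exercise = 0.000000; V(3,3) = max -> 0.000000
  V(2,0) = exp(-r*dt) * [p*8.179045 + (1-p)*2.110513] = 5.194339; exercise = 4.143107; V(2,0) = max -> 5.194339
  V(2,1) = exp(-r*dt) * [p*2.110513 + (1-p)*0.000000] = 1.075103; exercise = 0.000000; V(2,1) = max -> 1.075103
  V(2,2) = exp(-r*dt) * [p*0.000000 + (1-p)*0.000000] = 0.000000; exercise = 0.000000; V(2,2) = max -> 0.000000
  V(1,0) = exp(-r*dt) * [p*5.194339 + (1-p)*1.075103] = 3.169633; exercise = 0.538202; V(1,0) = max -> 3.169633
  V(1,1) = exp(-r*dt) * [p*1.075103 + (1-p)*0.000000] = 0.547661; exercise = 0.000000; V(1,1) = max -> 0.547661
  V(0,0) = exp(-r*dt) * [p*3.169633 + (1-p)*0.547661] = 1.881355; exercise = 0.000000; V(0,0) = max -> 1.881355


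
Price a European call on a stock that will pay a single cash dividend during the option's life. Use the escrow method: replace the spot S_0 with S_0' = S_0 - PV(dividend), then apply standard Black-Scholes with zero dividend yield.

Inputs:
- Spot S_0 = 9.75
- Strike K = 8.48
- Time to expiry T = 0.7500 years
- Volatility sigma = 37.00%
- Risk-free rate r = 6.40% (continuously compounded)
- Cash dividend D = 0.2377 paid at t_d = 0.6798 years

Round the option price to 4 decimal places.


Answer: Price = 1.9823

Derivation:
PV(D) = D * exp(-r * t_d) = 0.2377 * 0.95742566 = 0.22758008
S_0' = S_0 - PV(D) = 9.7500 - 0.22758008 = 9.52241992
d1 = (ln(S_0'/K) + (r + sigma^2/2)*T) / (sigma*sqrt(T)) = 0.67183617
d2 = d1 - sigma*sqrt(T) = 0.35140677
exp(-rT) = 0.95313379
N(d1) = 0.74915600; N(d2) = 0.63735840
C = S_0' * N(d1) - K * exp(-rT) * N(d2) = 9.52241992 * 0.74915600 - 8.4800 * 0.95313379 * 0.63735840 = 1.9823


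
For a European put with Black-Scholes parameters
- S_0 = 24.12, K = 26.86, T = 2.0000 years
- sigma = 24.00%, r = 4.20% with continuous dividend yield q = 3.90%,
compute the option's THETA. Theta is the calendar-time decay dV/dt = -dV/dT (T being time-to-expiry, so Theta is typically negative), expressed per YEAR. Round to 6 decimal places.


d1 = -0.1296268718; d2 = -0.4690381268
phi(d1) = 0.3956045823; exp(-qT) = 0.9249644265; exp(-rT) = 0.9194312561
Theta = -S*exp(-qT)*phi(d1)*sigma/(2*sqrt(T)) + r*K*exp(-rT)*N(-d2) - q*S*exp(-qT)*N(-d1)
N(-d1) = 0.5515691790; N(-d2) = 0.6804788081; sqrt(T) = 1.4142135624
Term 1 = -24.1200 * 0.9249644265 * 0.3956045823 * 0.2400 / (2 * 1.4142135624) = -0.7489104584
Term 2 = 0.0420 * 26.8600 * 0.9194312561 * 0.6804788081 = 0.7058122098
Term 3 = -0.0390 * 24.1200 * 0.9249644265 * 0.5515691790 = -0.4799178808
Theta = -0.7489104584 + (0.7058122098) + (-0.4799178808) = -0.523016

Answer: Theta = -0.523016


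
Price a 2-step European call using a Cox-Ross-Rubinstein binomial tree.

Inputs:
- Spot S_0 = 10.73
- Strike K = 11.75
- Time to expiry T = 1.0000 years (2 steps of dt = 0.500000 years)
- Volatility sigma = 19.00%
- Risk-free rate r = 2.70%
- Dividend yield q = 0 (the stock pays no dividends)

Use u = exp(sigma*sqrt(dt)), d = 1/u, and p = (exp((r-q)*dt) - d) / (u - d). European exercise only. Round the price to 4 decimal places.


dt = T/N = 0.500000
u = exp(sigma*sqrt(dt)) = 1.143793; d = 1/u = 0.874284
p = (exp((r-q)*dt) - d) / (u - d) = 0.516893
Discount per step: exp(-r*dt) = 0.986591
Stock lattice S(k, i) with i counting down-moves:
  k=0: S(0,0) = 10.7300
  k=1: S(1,0) = 12.2729; S(1,1) = 9.3811
  k=2: S(2,0) = 14.0377; S(2,1) = 10.7300; S(2,2) = 8.2017
Terminal payoffs V(N, i) = max(S_T - K, 0):
  V(2,0) = 2.287666; V(2,1) = 0.000000; V(2,2) = 0.000000
Backward induction: V(k, i) = exp(-r*dt) * [p * V(k+1, i) + (1-p) * V(k+1, i+1)].
  V(1,0) = exp(-r*dt) * [p*2.287666 + (1-p)*0.000000] = 1.166623
  V(1,1) = exp(-r*dt) * [p*0.000000 + (1-p)*0.000000] = 0.000000
  V(0,0) = exp(-r*dt) * [p*1.166623 + (1-p)*0.000000] = 0.594934

Answer: Price = V(0,0) = 0.5949


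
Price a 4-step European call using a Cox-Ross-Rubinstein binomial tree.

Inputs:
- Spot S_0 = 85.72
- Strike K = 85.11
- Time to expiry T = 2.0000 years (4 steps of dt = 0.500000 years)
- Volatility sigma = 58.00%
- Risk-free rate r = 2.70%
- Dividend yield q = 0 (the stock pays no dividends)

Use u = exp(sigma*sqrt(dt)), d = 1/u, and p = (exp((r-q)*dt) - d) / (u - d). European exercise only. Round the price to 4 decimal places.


Answer: Price = V(0,0) = 27.5977

Derivation:
dt = T/N = 0.500000
u = exp(sigma*sqrt(dt)) = 1.507002; d = 1/u = 0.663569
p = (exp((r-q)*dt) - d) / (u - d) = 0.414997
Discount per step: exp(-r*dt) = 0.986591
Stock lattice S(k, i) with i counting down-moves:
  k=0: S(0,0) = 85.7200
  k=1: S(1,0) = 129.1802; S(1,1) = 56.8812
  k=2: S(2,0) = 194.6747; S(2,1) = 85.7200; S(2,2) = 37.7446
  k=3: S(3,0) = 293.3751; S(3,1) = 129.1802; S(3,2) = 56.8812; S(3,3) = 25.0462
  k=4: S(4,0) = 442.1167; S(4,1) = 194.6747; S(4,2) = 85.7200; S(4,3) = 37.7446; S(4,4) = 16.6199
Terminal payoffs V(N, i) = max(S_T - K, 0):
  V(4,0) = 357.006713; V(4,1) = 109.564715; V(4,2) = 0.610000; V(4,3) = 0.000000; V(4,4) = 0.000000
Backward induction: V(k, i) = exp(-r*dt) * [p * V(k+1, i) + (1-p) * V(k+1, i+1)].
  V(3,0) = exp(-r*dt) * [p*357.006713 + (1-p)*109.564715] = 209.406357
  V(3,1) = exp(-r*dt) * [p*109.564715 + (1-p)*0.610000] = 45.211435
  V(3,2) = exp(-r*dt) * [p*0.610000 + (1-p)*0.000000] = 0.249754
  V(3,3) = exp(-r*dt) * [p*0.000000 + (1-p)*0.000000] = 0.000000
  V(2,0) = exp(-r*dt) * [p*209.406357 + (1-p)*45.211435] = 111.831940
  V(2,1) = exp(-r*dt) * [p*45.211435 + (1-p)*0.249754] = 18.655184
  V(2,2) = exp(-r*dt) * [p*0.249754 + (1-p)*0.000000] = 0.102257
  V(1,0) = exp(-r*dt) * [p*111.831940 + (1-p)*18.655184] = 56.554635
  V(1,1) = exp(-r*dt) * [p*18.655184 + (1-p)*0.102257] = 7.697060
  V(0,0) = exp(-r*dt) * [p*56.554635 + (1-p)*7.697060] = 27.597733


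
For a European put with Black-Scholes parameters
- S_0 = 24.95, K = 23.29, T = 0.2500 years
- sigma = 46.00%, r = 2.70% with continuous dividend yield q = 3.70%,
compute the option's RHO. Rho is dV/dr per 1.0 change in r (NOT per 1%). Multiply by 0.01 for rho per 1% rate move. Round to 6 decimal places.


d1 = 0.4034771230; d2 = 0.1734771230
phi(d1) = 0.3677560649; exp(-qT) = 0.9907926496; exp(-rT) = 0.9932727301
N(-d2) = 0.4311382042
Rho = -K*T*exp(-rT)*N(-d2) = -23.2900 * 0.2500 * 0.9932727301 * 0.4311382042 = -2.493415

Answer: Rho = -2.493415


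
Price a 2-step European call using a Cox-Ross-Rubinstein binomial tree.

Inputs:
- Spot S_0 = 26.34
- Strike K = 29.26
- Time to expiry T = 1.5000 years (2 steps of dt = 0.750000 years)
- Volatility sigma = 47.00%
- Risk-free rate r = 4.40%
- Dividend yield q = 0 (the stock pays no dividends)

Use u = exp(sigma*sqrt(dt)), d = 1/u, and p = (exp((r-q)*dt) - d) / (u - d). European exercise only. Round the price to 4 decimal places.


Answer: Price = V(0,0) = 5.4647

Derivation:
dt = T/N = 0.750000
u = exp(sigma*sqrt(dt)) = 1.502352; d = 1/u = 0.665623
p = (exp((r-q)*dt) - d) / (u - d) = 0.439721
Discount per step: exp(-r*dt) = 0.967539
Stock lattice S(k, i) with i counting down-moves:
  k=0: S(0,0) = 26.3400
  k=1: S(1,0) = 39.5720; S(1,1) = 17.5325
  k=2: S(2,0) = 59.4510; S(2,1) = 26.3400; S(2,2) = 11.6700
Terminal payoffs V(N, i) = max(S_T - K, 0):
  V(2,0) = 30.191008; V(2,1) = 0.000000; V(2,2) = 0.000000
Backward induction: V(k, i) = exp(-r*dt) * [p * V(k+1, i) + (1-p) * V(k+1, i+1)].
  V(1,0) = exp(-r*dt) * [p*30.191008 + (1-p)*0.000000] = 12.844682
  V(1,1) = exp(-r*dt) * [p*0.000000 + (1-p)*0.000000] = 0.000000
  V(0,0) = exp(-r*dt) * [p*12.844682 + (1-p)*0.000000] = 5.464735


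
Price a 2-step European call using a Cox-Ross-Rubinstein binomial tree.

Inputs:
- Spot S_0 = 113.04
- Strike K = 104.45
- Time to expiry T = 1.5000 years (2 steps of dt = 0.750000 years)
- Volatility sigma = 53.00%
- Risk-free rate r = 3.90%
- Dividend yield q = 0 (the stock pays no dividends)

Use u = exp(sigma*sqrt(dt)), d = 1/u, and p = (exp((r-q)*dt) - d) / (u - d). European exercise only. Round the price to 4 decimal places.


Answer: Price = V(0,0) = 33.4441

Derivation:
dt = T/N = 0.750000
u = exp(sigma*sqrt(dt)) = 1.582480; d = 1/u = 0.631919
p = (exp((r-q)*dt) - d) / (u - d) = 0.418450
Discount per step: exp(-r*dt) = 0.971174
Stock lattice S(k, i) with i counting down-moves:
  k=0: S(0,0) = 113.0400
  k=1: S(1,0) = 178.8836; S(1,1) = 71.4322
  k=2: S(2,0) = 283.0798; S(2,1) = 113.0400; S(2,2) = 45.1394
Terminal payoffs V(N, i) = max(S_T - K, 0):
  V(2,0) = 178.629752; V(2,1) = 8.590000; V(2,2) = 0.000000
Backward induction: V(k, i) = exp(-r*dt) * [p * V(k+1, i) + (1-p) * V(k+1, i+1)].
  V(1,0) = exp(-r*dt) * [p*178.629752 + (1-p)*8.590000] = 77.444493
  V(1,1) = exp(-r*dt) * [p*8.590000 + (1-p)*0.000000] = 3.490873
  V(0,0) = exp(-r*dt) * [p*77.444493 + (1-p)*3.490873] = 33.444106
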